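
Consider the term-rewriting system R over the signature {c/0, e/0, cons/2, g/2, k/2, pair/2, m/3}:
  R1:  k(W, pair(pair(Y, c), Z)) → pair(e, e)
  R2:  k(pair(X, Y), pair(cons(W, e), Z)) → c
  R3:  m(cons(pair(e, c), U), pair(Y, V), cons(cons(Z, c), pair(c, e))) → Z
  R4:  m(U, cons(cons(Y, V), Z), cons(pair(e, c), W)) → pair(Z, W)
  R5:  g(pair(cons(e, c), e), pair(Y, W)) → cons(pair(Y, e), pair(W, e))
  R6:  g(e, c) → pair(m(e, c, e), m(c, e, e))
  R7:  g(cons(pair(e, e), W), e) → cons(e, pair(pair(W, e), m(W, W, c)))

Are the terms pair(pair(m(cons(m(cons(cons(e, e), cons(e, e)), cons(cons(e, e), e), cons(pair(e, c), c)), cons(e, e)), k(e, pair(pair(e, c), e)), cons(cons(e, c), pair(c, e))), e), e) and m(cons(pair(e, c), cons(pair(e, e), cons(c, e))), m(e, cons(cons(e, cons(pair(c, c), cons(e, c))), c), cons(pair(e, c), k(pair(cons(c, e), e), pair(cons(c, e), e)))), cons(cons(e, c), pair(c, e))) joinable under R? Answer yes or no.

Reduce t₁ = pair(pair(m(cons(m(cons(cons(e, e), cons(e, e)), cons(cons(e, e), e), cons(pair(e, c), c)), cons(e, e)), k(e, pair(pair(e, c), e)), cons(cons(e, c), pair(c, e))), e), e):
1. pair(pair(m(cons(m(cons(cons(e, e), cons(e, e)), cons(cons(e, e), e), cons(pair(e, c), c)), cons(e, e)), k(e, pair(pair(e, c), e)), cons(cons(e, c), pair(c, e))), e), e)  →  pair(pair(m(cons(pair(e, c), cons(e, e)), k(e, pair(pair(e, c), e)), cons(cons(e, c), pair(c, e))), e), e)   [R4 at 1.1.1.1]
2. pair(pair(m(cons(pair(e, c), cons(e, e)), k(e, pair(pair(e, c), e)), cons(cons(e, c), pair(c, e))), e), e)  →  pair(pair(m(cons(pair(e, c), cons(e, e)), pair(e, e), cons(cons(e, c), pair(c, e))), e), e)   [R1 at 1.1.2]
3. pair(pair(m(cons(pair(e, c), cons(e, e)), pair(e, e), cons(cons(e, c), pair(c, e))), e), e)  →  pair(pair(e, e), e)   [R3 at 1.1]

Reduce t₂ = m(cons(pair(e, c), cons(pair(e, e), cons(c, e))), m(e, cons(cons(e, cons(pair(c, c), cons(e, c))), c), cons(pair(e, c), k(pair(cons(c, e), e), pair(cons(c, e), e)))), cons(cons(e, c), pair(c, e))):
1. m(cons(pair(e, c), cons(pair(e, e), cons(c, e))), m(e, cons(cons(e, cons(pair(c, c), cons(e, c))), c), cons(pair(e, c), k(pair(cons(c, e), e), pair(cons(c, e), e)))), cons(cons(e, c), pair(c, e)))  →  m(cons(pair(e, c), cons(pair(e, e), cons(c, e))), pair(c, k(pair(cons(c, e), e), pair(cons(c, e), e))), cons(cons(e, c), pair(c, e)))   [R4 at 2]
2. m(cons(pair(e, c), cons(pair(e, e), cons(c, e))), pair(c, k(pair(cons(c, e), e), pair(cons(c, e), e))), cons(cons(e, c), pair(c, e)))  →  e   [R3 at ε]

no — NF(t₁) = pair(pair(e, e), e), NF(t₂) = e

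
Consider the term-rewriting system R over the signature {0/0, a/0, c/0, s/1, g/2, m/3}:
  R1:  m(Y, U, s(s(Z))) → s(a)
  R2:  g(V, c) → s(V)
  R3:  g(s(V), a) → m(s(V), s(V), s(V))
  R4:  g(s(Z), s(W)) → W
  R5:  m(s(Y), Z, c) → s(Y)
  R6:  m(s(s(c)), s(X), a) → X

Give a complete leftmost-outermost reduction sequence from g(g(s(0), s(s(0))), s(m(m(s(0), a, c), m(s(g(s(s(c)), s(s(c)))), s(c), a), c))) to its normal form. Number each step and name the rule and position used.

s(0)

1. g(g(s(0), s(s(0))), s(m(m(s(0), a, c), m(s(g(s(s(c)), s(s(c)))), s(c), a), c)))  →  g(s(0), s(m(m(s(0), a, c), m(s(g(s(s(c)), s(s(c)))), s(c), a), c)))   [R4 at 1]
2. g(s(0), s(m(m(s(0), a, c), m(s(g(s(s(c)), s(s(c)))), s(c), a), c)))  →  m(m(s(0), a, c), m(s(g(s(s(c)), s(s(c)))), s(c), a), c)   [R4 at ε]
3. m(m(s(0), a, c), m(s(g(s(s(c)), s(s(c)))), s(c), a), c)  →  m(s(0), m(s(g(s(s(c)), s(s(c)))), s(c), a), c)   [R5 at 1]
4. m(s(0), m(s(g(s(s(c)), s(s(c)))), s(c), a), c)  →  s(0)   [R5 at ε]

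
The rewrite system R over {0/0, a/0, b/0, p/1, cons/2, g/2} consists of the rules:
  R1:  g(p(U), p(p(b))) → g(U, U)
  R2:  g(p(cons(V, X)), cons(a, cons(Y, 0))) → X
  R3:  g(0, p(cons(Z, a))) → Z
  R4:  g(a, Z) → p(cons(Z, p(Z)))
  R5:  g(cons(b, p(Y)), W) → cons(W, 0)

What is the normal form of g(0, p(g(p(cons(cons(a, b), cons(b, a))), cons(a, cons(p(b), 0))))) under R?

1. g(0, p(g(p(cons(cons(a, b), cons(b, a))), cons(a, cons(p(b), 0)))))  →  g(0, p(cons(b, a)))   [R2 at 2.1]
2. g(0, p(cons(b, a)))  →  b   [R3 at ε]

b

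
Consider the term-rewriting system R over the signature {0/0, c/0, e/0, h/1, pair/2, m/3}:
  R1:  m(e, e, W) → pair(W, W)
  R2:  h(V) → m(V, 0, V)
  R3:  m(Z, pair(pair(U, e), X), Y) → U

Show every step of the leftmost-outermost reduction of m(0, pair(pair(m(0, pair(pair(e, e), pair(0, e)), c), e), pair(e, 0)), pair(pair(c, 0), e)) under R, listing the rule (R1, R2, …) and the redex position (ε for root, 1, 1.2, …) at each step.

e

1. m(0, pair(pair(m(0, pair(pair(e, e), pair(0, e)), c), e), pair(e, 0)), pair(pair(c, 0), e))  →  m(0, pair(pair(e, e), pair(0, e)), c)   [R3 at ε]
2. m(0, pair(pair(e, e), pair(0, e)), c)  →  e   [R3 at ε]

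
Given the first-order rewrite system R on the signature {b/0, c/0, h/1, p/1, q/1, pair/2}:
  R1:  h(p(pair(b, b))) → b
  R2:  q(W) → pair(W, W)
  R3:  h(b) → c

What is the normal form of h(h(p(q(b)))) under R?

1. h(h(p(q(b))))  →  h(h(p(pair(b, b))))   [R2 at 1.1.1]
2. h(h(p(pair(b, b))))  →  h(b)   [R1 at 1]
3. h(b)  →  c   [R3 at ε]

c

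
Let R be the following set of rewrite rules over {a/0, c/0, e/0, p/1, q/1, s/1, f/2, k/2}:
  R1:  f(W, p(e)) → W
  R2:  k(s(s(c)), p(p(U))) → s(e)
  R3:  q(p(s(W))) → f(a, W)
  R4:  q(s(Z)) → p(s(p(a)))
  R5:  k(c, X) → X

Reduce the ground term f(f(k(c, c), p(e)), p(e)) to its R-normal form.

c

1. f(f(k(c, c), p(e)), p(e))  →  f(k(c, c), p(e))   [R1 at ε]
2. f(k(c, c), p(e))  →  k(c, c)   [R1 at ε]
3. k(c, c)  →  c   [R5 at ε]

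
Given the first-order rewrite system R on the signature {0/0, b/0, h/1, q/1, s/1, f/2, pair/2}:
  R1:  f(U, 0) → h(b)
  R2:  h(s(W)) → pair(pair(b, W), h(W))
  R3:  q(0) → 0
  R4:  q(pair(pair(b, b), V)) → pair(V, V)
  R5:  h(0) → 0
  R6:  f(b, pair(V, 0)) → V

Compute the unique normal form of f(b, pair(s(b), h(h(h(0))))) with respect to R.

s(b)

1. f(b, pair(s(b), h(h(h(0)))))  →  f(b, pair(s(b), h(h(0))))   [R5 at 2.2.1.1]
2. f(b, pair(s(b), h(h(0))))  →  f(b, pair(s(b), h(0)))   [R5 at 2.2.1]
3. f(b, pair(s(b), h(0)))  →  f(b, pair(s(b), 0))   [R5 at 2.2]
4. f(b, pair(s(b), 0))  →  s(b)   [R6 at ε]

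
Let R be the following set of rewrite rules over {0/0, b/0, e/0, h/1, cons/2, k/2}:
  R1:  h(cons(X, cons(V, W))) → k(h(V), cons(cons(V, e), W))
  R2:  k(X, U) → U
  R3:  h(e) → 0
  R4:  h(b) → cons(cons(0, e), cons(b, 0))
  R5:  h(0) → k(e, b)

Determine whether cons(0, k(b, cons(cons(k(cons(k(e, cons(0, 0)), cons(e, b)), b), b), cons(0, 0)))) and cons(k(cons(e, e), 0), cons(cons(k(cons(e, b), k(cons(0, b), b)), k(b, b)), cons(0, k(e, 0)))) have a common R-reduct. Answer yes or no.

yes — NF(t₁) = cons(0, cons(cons(b, b), cons(0, 0))), NF(t₂) = cons(0, cons(cons(b, b), cons(0, 0)))

Reduce t₁ = cons(0, k(b, cons(cons(k(cons(k(e, cons(0, 0)), cons(e, b)), b), b), cons(0, 0)))):
1. cons(0, k(b, cons(cons(k(cons(k(e, cons(0, 0)), cons(e, b)), b), b), cons(0, 0))))  →  cons(0, cons(cons(k(cons(k(e, cons(0, 0)), cons(e, b)), b), b), cons(0, 0)))   [R2 at 2]
2. cons(0, cons(cons(k(cons(k(e, cons(0, 0)), cons(e, b)), b), b), cons(0, 0)))  →  cons(0, cons(cons(b, b), cons(0, 0)))   [R2 at 2.1.1]

Reduce t₂ = cons(k(cons(e, e), 0), cons(cons(k(cons(e, b), k(cons(0, b), b)), k(b, b)), cons(0, k(e, 0)))):
1. cons(k(cons(e, e), 0), cons(cons(k(cons(e, b), k(cons(0, b), b)), k(b, b)), cons(0, k(e, 0))))  →  cons(0, cons(cons(k(cons(e, b), k(cons(0, b), b)), k(b, b)), cons(0, k(e, 0))))   [R2 at 1]
2. cons(0, cons(cons(k(cons(e, b), k(cons(0, b), b)), k(b, b)), cons(0, k(e, 0))))  →  cons(0, cons(cons(k(cons(0, b), b), k(b, b)), cons(0, k(e, 0))))   [R2 at 2.1.1]
3. cons(0, cons(cons(k(cons(0, b), b), k(b, b)), cons(0, k(e, 0))))  →  cons(0, cons(cons(b, k(b, b)), cons(0, k(e, 0))))   [R2 at 2.1.1]
4. cons(0, cons(cons(b, k(b, b)), cons(0, k(e, 0))))  →  cons(0, cons(cons(b, b), cons(0, k(e, 0))))   [R2 at 2.1.2]
5. cons(0, cons(cons(b, b), cons(0, k(e, 0))))  →  cons(0, cons(cons(b, b), cons(0, 0)))   [R2 at 2.2.2]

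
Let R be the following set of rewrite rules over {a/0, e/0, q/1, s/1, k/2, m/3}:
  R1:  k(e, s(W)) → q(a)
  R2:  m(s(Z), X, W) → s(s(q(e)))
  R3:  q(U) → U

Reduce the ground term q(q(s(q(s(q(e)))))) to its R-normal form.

s(s(e))

1. q(q(s(q(s(q(e))))))  →  q(s(q(s(q(e)))))   [R3 at ε]
2. q(s(q(s(q(e)))))  →  s(q(s(q(e))))   [R3 at ε]
3. s(q(s(q(e))))  →  s(s(q(e)))   [R3 at 1]
4. s(s(q(e)))  →  s(s(e))   [R3 at 1.1]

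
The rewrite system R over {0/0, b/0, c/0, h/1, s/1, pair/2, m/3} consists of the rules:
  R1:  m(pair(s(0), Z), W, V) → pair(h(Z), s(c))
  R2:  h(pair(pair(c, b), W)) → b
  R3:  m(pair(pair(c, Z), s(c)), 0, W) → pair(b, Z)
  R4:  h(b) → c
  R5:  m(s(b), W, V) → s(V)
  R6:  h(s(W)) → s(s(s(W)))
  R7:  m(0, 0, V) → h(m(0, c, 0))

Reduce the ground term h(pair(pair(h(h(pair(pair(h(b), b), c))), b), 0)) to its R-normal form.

1. h(pair(pair(h(h(pair(pair(h(b), b), c))), b), 0))  →  h(pair(pair(h(h(pair(pair(c, b), c))), b), 0))   [R4 at 1.1.1.1.1.1.1]
2. h(pair(pair(h(h(pair(pair(c, b), c))), b), 0))  →  h(pair(pair(h(b), b), 0))   [R2 at 1.1.1.1]
3. h(pair(pair(h(b), b), 0))  →  h(pair(pair(c, b), 0))   [R4 at 1.1.1]
4. h(pair(pair(c, b), 0))  →  b   [R2 at ε]

b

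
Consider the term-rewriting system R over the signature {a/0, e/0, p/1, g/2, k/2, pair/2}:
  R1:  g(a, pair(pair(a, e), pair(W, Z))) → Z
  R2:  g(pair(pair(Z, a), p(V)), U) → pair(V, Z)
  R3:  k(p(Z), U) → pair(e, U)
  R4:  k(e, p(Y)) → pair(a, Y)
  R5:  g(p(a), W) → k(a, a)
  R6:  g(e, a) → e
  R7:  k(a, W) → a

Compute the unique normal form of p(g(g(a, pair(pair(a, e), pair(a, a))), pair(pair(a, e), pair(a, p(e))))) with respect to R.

p(p(e))

1. p(g(g(a, pair(pair(a, e), pair(a, a))), pair(pair(a, e), pair(a, p(e)))))  →  p(g(a, pair(pair(a, e), pair(a, p(e)))))   [R1 at 1.1]
2. p(g(a, pair(pair(a, e), pair(a, p(e)))))  →  p(p(e))   [R1 at 1]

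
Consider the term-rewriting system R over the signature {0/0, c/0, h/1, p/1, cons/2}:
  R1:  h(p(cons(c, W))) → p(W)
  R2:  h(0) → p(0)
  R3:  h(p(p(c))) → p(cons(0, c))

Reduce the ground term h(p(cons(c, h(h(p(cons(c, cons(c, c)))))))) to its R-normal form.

1. h(p(cons(c, h(h(p(cons(c, cons(c, c))))))))  →  p(h(h(p(cons(c, cons(c, c))))))   [R1 at ε]
2. p(h(h(p(cons(c, cons(c, c))))))  →  p(h(p(cons(c, c))))   [R1 at 1.1]
3. p(h(p(cons(c, c))))  →  p(p(c))   [R1 at 1]

p(p(c))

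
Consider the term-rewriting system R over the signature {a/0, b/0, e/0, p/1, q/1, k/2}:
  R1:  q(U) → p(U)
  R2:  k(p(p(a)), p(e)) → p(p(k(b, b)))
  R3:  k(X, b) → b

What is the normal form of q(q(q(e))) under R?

1. q(q(q(e)))  →  p(q(q(e)))   [R1 at ε]
2. p(q(q(e)))  →  p(p(q(e)))   [R1 at 1]
3. p(p(q(e)))  →  p(p(p(e)))   [R1 at 1.1]

p(p(p(e)))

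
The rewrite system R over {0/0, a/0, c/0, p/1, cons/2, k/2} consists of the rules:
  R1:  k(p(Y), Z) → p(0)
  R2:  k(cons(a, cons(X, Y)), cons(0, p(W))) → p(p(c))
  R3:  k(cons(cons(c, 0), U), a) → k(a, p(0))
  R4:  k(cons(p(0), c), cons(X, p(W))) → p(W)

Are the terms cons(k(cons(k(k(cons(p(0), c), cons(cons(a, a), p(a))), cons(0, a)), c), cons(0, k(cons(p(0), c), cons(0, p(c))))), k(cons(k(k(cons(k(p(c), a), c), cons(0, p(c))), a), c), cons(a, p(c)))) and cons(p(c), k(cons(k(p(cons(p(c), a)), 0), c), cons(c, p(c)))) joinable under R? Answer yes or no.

Reduce t₁ = cons(k(cons(k(k(cons(p(0), c), cons(cons(a, a), p(a))), cons(0, a)), c), cons(0, k(cons(p(0), c), cons(0, p(c))))), k(cons(k(k(cons(k(p(c), a), c), cons(0, p(c))), a), c), cons(a, p(c)))):
1. cons(k(cons(k(k(cons(p(0), c), cons(cons(a, a), p(a))), cons(0, a)), c), cons(0, k(cons(p(0), c), cons(0, p(c))))), k(cons(k(k(cons(k(p(c), a), c), cons(0, p(c))), a), c), cons(a, p(c))))  →  cons(k(cons(k(p(a), cons(0, a)), c), cons(0, k(cons(p(0), c), cons(0, p(c))))), k(cons(k(k(cons(k(p(c), a), c), cons(0, p(c))), a), c), cons(a, p(c))))   [R4 at 1.1.1.1]
2. cons(k(cons(k(p(a), cons(0, a)), c), cons(0, k(cons(p(0), c), cons(0, p(c))))), k(cons(k(k(cons(k(p(c), a), c), cons(0, p(c))), a), c), cons(a, p(c))))  →  cons(k(cons(p(0), c), cons(0, k(cons(p(0), c), cons(0, p(c))))), k(cons(k(k(cons(k(p(c), a), c), cons(0, p(c))), a), c), cons(a, p(c))))   [R1 at 1.1.1]
3. cons(k(cons(p(0), c), cons(0, k(cons(p(0), c), cons(0, p(c))))), k(cons(k(k(cons(k(p(c), a), c), cons(0, p(c))), a), c), cons(a, p(c))))  →  cons(k(cons(p(0), c), cons(0, p(c))), k(cons(k(k(cons(k(p(c), a), c), cons(0, p(c))), a), c), cons(a, p(c))))   [R4 at 1.2.2]
4. cons(k(cons(p(0), c), cons(0, p(c))), k(cons(k(k(cons(k(p(c), a), c), cons(0, p(c))), a), c), cons(a, p(c))))  →  cons(p(c), k(cons(k(k(cons(k(p(c), a), c), cons(0, p(c))), a), c), cons(a, p(c))))   [R4 at 1]
5. cons(p(c), k(cons(k(k(cons(k(p(c), a), c), cons(0, p(c))), a), c), cons(a, p(c))))  →  cons(p(c), k(cons(k(k(cons(p(0), c), cons(0, p(c))), a), c), cons(a, p(c))))   [R1 at 2.1.1.1.1.1]
6. cons(p(c), k(cons(k(k(cons(p(0), c), cons(0, p(c))), a), c), cons(a, p(c))))  →  cons(p(c), k(cons(k(p(c), a), c), cons(a, p(c))))   [R4 at 2.1.1.1]
7. cons(p(c), k(cons(k(p(c), a), c), cons(a, p(c))))  →  cons(p(c), k(cons(p(0), c), cons(a, p(c))))   [R1 at 2.1.1]
8. cons(p(c), k(cons(p(0), c), cons(a, p(c))))  →  cons(p(c), p(c))   [R4 at 2]

Reduce t₂ = cons(p(c), k(cons(k(p(cons(p(c), a)), 0), c), cons(c, p(c)))):
1. cons(p(c), k(cons(k(p(cons(p(c), a)), 0), c), cons(c, p(c))))  →  cons(p(c), k(cons(p(0), c), cons(c, p(c))))   [R1 at 2.1.1]
2. cons(p(c), k(cons(p(0), c), cons(c, p(c))))  →  cons(p(c), p(c))   [R4 at 2]

yes — NF(t₁) = cons(p(c), p(c)), NF(t₂) = cons(p(c), p(c))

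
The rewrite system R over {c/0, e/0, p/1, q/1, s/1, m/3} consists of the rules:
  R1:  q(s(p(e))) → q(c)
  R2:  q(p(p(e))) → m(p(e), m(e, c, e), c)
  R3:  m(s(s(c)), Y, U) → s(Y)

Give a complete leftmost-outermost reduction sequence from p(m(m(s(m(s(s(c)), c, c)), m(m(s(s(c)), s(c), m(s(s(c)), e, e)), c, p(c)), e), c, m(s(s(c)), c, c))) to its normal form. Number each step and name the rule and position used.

p(s(c))

1. p(m(m(s(m(s(s(c)), c, c)), m(m(s(s(c)), s(c), m(s(s(c)), e, e)), c, p(c)), e), c, m(s(s(c)), c, c)))  →  p(m(m(s(s(c)), m(m(s(s(c)), s(c), m(s(s(c)), e, e)), c, p(c)), e), c, m(s(s(c)), c, c)))   [R3 at 1.1.1.1]
2. p(m(m(s(s(c)), m(m(s(s(c)), s(c), m(s(s(c)), e, e)), c, p(c)), e), c, m(s(s(c)), c, c)))  →  p(m(s(m(m(s(s(c)), s(c), m(s(s(c)), e, e)), c, p(c))), c, m(s(s(c)), c, c)))   [R3 at 1.1]
3. p(m(s(m(m(s(s(c)), s(c), m(s(s(c)), e, e)), c, p(c))), c, m(s(s(c)), c, c)))  →  p(m(s(m(s(s(c)), c, p(c))), c, m(s(s(c)), c, c)))   [R3 at 1.1.1.1]
4. p(m(s(m(s(s(c)), c, p(c))), c, m(s(s(c)), c, c)))  →  p(m(s(s(c)), c, m(s(s(c)), c, c)))   [R3 at 1.1.1]
5. p(m(s(s(c)), c, m(s(s(c)), c, c)))  →  p(s(c))   [R3 at 1]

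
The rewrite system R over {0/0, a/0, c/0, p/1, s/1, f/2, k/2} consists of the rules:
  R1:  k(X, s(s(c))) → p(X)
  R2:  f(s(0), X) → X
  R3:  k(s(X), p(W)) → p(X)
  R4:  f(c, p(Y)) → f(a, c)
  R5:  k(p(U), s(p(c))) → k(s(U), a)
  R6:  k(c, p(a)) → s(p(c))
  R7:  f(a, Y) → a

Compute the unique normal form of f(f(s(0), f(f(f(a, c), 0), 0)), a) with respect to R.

a

1. f(f(s(0), f(f(f(a, c), 0), 0)), a)  →  f(f(f(f(a, c), 0), 0), a)   [R2 at 1]
2. f(f(f(f(a, c), 0), 0), a)  →  f(f(f(a, 0), 0), a)   [R7 at 1.1.1]
3. f(f(f(a, 0), 0), a)  →  f(f(a, 0), a)   [R7 at 1.1]
4. f(f(a, 0), a)  →  f(a, a)   [R7 at 1]
5. f(a, a)  →  a   [R7 at ε]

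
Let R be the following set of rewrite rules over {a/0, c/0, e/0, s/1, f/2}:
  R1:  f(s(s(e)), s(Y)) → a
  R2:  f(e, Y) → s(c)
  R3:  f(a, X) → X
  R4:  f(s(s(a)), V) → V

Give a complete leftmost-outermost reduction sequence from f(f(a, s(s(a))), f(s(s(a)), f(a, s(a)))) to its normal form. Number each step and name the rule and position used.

s(a)

1. f(f(a, s(s(a))), f(s(s(a)), f(a, s(a))))  →  f(s(s(a)), f(s(s(a)), f(a, s(a))))   [R3 at 1]
2. f(s(s(a)), f(s(s(a)), f(a, s(a))))  →  f(s(s(a)), f(a, s(a)))   [R4 at ε]
3. f(s(s(a)), f(a, s(a)))  →  f(a, s(a))   [R4 at ε]
4. f(a, s(a))  →  s(a)   [R3 at ε]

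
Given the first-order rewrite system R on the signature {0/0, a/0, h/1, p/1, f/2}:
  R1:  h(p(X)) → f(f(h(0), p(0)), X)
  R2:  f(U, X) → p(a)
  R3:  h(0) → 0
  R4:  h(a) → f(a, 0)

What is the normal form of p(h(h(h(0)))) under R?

p(0)

1. p(h(h(h(0))))  →  p(h(h(0)))   [R3 at 1.1.1]
2. p(h(h(0)))  →  p(h(0))   [R3 at 1.1]
3. p(h(0))  →  p(0)   [R3 at 1]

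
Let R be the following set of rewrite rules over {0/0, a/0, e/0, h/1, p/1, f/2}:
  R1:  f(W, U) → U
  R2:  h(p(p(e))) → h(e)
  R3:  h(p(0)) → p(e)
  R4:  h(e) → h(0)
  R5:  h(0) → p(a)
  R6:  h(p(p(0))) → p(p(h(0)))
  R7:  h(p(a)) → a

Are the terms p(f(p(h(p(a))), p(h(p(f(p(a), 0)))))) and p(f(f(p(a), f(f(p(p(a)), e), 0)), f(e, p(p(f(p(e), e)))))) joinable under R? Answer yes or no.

yes — NF(t₁) = p(p(p(e))), NF(t₂) = p(p(p(e)))

Reduce t₁ = p(f(p(h(p(a))), p(h(p(f(p(a), 0)))))):
1. p(f(p(h(p(a))), p(h(p(f(p(a), 0))))))  →  p(p(h(p(f(p(a), 0)))))   [R1 at 1]
2. p(p(h(p(f(p(a), 0)))))  →  p(p(h(p(0))))   [R1 at 1.1.1.1]
3. p(p(h(p(0))))  →  p(p(p(e)))   [R3 at 1.1]

Reduce t₂ = p(f(f(p(a), f(f(p(p(a)), e), 0)), f(e, p(p(f(p(e), e)))))):
1. p(f(f(p(a), f(f(p(p(a)), e), 0)), f(e, p(p(f(p(e), e))))))  →  p(f(e, p(p(f(p(e), e)))))   [R1 at 1]
2. p(f(e, p(p(f(p(e), e)))))  →  p(p(p(f(p(e), e))))   [R1 at 1]
3. p(p(p(f(p(e), e))))  →  p(p(p(e)))   [R1 at 1.1.1]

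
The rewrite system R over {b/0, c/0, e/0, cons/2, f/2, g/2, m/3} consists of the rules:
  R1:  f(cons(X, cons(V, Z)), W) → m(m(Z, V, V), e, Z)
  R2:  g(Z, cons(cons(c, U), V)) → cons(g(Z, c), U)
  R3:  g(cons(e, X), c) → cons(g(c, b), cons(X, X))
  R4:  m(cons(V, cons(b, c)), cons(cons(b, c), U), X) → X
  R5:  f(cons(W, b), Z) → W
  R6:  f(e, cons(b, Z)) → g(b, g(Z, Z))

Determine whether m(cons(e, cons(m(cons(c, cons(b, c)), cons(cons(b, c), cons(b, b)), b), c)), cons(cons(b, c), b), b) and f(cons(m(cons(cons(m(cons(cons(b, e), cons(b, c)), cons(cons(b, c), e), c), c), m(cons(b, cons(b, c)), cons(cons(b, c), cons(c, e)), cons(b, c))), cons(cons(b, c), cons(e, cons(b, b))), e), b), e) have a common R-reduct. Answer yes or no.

Reduce t₁ = m(cons(e, cons(m(cons(c, cons(b, c)), cons(cons(b, c), cons(b, b)), b), c)), cons(cons(b, c), b), b):
1. m(cons(e, cons(m(cons(c, cons(b, c)), cons(cons(b, c), cons(b, b)), b), c)), cons(cons(b, c), b), b)  →  m(cons(e, cons(b, c)), cons(cons(b, c), b), b)   [R4 at 1.2.1]
2. m(cons(e, cons(b, c)), cons(cons(b, c), b), b)  →  b   [R4 at ε]

Reduce t₂ = f(cons(m(cons(cons(m(cons(cons(b, e), cons(b, c)), cons(cons(b, c), e), c), c), m(cons(b, cons(b, c)), cons(cons(b, c), cons(c, e)), cons(b, c))), cons(cons(b, c), cons(e, cons(b, b))), e), b), e):
1. f(cons(m(cons(cons(m(cons(cons(b, e), cons(b, c)), cons(cons(b, c), e), c), c), m(cons(b, cons(b, c)), cons(cons(b, c), cons(c, e)), cons(b, c))), cons(cons(b, c), cons(e, cons(b, b))), e), b), e)  →  m(cons(cons(m(cons(cons(b, e), cons(b, c)), cons(cons(b, c), e), c), c), m(cons(b, cons(b, c)), cons(cons(b, c), cons(c, e)), cons(b, c))), cons(cons(b, c), cons(e, cons(b, b))), e)   [R5 at ε]
2. m(cons(cons(m(cons(cons(b, e), cons(b, c)), cons(cons(b, c), e), c), c), m(cons(b, cons(b, c)), cons(cons(b, c), cons(c, e)), cons(b, c))), cons(cons(b, c), cons(e, cons(b, b))), e)  →  m(cons(cons(c, c), m(cons(b, cons(b, c)), cons(cons(b, c), cons(c, e)), cons(b, c))), cons(cons(b, c), cons(e, cons(b, b))), e)   [R4 at 1.1.1]
3. m(cons(cons(c, c), m(cons(b, cons(b, c)), cons(cons(b, c), cons(c, e)), cons(b, c))), cons(cons(b, c), cons(e, cons(b, b))), e)  →  m(cons(cons(c, c), cons(b, c)), cons(cons(b, c), cons(e, cons(b, b))), e)   [R4 at 1.2]
4. m(cons(cons(c, c), cons(b, c)), cons(cons(b, c), cons(e, cons(b, b))), e)  →  e   [R4 at ε]

no — NF(t₁) = b, NF(t₂) = e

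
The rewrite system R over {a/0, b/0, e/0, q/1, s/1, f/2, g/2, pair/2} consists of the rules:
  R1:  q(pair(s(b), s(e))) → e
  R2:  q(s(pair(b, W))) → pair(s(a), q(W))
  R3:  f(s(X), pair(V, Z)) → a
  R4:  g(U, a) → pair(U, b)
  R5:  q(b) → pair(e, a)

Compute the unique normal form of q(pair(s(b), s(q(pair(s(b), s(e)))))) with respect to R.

e

1. q(pair(s(b), s(q(pair(s(b), s(e))))))  →  q(pair(s(b), s(e)))   [R1 at 1.2.1]
2. q(pair(s(b), s(e)))  →  e   [R1 at ε]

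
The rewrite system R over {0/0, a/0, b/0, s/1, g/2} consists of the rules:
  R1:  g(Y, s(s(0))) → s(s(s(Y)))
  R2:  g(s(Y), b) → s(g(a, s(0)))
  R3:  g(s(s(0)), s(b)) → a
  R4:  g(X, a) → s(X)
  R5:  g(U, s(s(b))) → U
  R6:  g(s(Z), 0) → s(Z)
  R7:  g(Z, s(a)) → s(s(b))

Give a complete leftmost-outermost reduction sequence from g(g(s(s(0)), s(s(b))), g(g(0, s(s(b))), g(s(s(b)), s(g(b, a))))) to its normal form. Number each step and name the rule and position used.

1. g(g(s(s(0)), s(s(b))), g(g(0, s(s(b))), g(s(s(b)), s(g(b, a)))))  →  g(s(s(0)), g(g(0, s(s(b))), g(s(s(b)), s(g(b, a)))))   [R5 at 1]
2. g(s(s(0)), g(g(0, s(s(b))), g(s(s(b)), s(g(b, a)))))  →  g(s(s(0)), g(0, g(s(s(b)), s(g(b, a)))))   [R5 at 2.1]
3. g(s(s(0)), g(0, g(s(s(b)), s(g(b, a)))))  →  g(s(s(0)), g(0, g(s(s(b)), s(s(b)))))   [R4 at 2.2.2.1]
4. g(s(s(0)), g(0, g(s(s(b)), s(s(b)))))  →  g(s(s(0)), g(0, s(s(b))))   [R5 at 2.2]
5. g(s(s(0)), g(0, s(s(b))))  →  g(s(s(0)), 0)   [R5 at 2]
6. g(s(s(0)), 0)  →  s(s(0))   [R6 at ε]

s(s(0))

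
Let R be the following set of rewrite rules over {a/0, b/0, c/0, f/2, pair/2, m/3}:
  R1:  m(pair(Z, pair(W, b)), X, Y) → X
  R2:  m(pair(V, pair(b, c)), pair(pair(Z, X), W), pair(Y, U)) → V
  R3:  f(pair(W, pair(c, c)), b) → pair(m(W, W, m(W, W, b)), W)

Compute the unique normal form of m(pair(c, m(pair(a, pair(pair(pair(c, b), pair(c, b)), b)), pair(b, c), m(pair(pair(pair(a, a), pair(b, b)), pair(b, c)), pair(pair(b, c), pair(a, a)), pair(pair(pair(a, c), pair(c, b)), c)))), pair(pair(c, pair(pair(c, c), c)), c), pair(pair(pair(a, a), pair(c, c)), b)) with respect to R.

1. m(pair(c, m(pair(a, pair(pair(pair(c, b), pair(c, b)), b)), pair(b, c), m(pair(pair(pair(a, a), pair(b, b)), pair(b, c)), pair(pair(b, c), pair(a, a)), pair(pair(pair(a, c), pair(c, b)), c)))), pair(pair(c, pair(pair(c, c), c)), c), pair(pair(pair(a, a), pair(c, c)), b))  →  m(pair(c, pair(b, c)), pair(pair(c, pair(pair(c, c), c)), c), pair(pair(pair(a, a), pair(c, c)), b))   [R1 at 1.2]
2. m(pair(c, pair(b, c)), pair(pair(c, pair(pair(c, c), c)), c), pair(pair(pair(a, a), pair(c, c)), b))  →  c   [R2 at ε]

c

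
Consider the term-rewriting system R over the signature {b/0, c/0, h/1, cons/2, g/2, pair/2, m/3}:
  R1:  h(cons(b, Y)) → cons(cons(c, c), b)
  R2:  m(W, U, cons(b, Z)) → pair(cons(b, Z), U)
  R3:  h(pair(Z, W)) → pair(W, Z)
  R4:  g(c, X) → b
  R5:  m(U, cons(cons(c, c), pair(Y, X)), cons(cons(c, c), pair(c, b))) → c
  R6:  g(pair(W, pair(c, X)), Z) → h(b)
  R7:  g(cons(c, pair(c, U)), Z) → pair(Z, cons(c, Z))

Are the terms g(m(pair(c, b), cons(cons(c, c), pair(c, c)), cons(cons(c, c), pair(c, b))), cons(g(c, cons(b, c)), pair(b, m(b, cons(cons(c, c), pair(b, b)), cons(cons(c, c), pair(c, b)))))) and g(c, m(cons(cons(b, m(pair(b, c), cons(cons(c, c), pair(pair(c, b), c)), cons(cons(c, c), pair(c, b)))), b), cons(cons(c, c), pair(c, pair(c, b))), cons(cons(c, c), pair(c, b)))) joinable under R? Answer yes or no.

yes — NF(t₁) = b, NF(t₂) = b

Reduce t₁ = g(m(pair(c, b), cons(cons(c, c), pair(c, c)), cons(cons(c, c), pair(c, b))), cons(g(c, cons(b, c)), pair(b, m(b, cons(cons(c, c), pair(b, b)), cons(cons(c, c), pair(c, b)))))):
1. g(m(pair(c, b), cons(cons(c, c), pair(c, c)), cons(cons(c, c), pair(c, b))), cons(g(c, cons(b, c)), pair(b, m(b, cons(cons(c, c), pair(b, b)), cons(cons(c, c), pair(c, b))))))  →  g(c, cons(g(c, cons(b, c)), pair(b, m(b, cons(cons(c, c), pair(b, b)), cons(cons(c, c), pair(c, b))))))   [R5 at 1]
2. g(c, cons(g(c, cons(b, c)), pair(b, m(b, cons(cons(c, c), pair(b, b)), cons(cons(c, c), pair(c, b))))))  →  b   [R4 at ε]

Reduce t₂ = g(c, m(cons(cons(b, m(pair(b, c), cons(cons(c, c), pair(pair(c, b), c)), cons(cons(c, c), pair(c, b)))), b), cons(cons(c, c), pair(c, pair(c, b))), cons(cons(c, c), pair(c, b)))):
1. g(c, m(cons(cons(b, m(pair(b, c), cons(cons(c, c), pair(pair(c, b), c)), cons(cons(c, c), pair(c, b)))), b), cons(cons(c, c), pair(c, pair(c, b))), cons(cons(c, c), pair(c, b))))  →  b   [R4 at ε]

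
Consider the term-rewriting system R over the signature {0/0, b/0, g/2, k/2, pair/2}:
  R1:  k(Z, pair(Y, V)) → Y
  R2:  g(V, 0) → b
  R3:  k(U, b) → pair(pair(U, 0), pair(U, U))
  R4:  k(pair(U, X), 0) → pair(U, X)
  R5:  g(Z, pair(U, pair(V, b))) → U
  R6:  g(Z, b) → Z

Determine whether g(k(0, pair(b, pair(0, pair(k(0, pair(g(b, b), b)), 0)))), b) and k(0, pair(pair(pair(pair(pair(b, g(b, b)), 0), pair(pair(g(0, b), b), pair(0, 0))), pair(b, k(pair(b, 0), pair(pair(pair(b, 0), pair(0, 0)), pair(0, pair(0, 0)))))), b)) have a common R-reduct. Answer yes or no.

Reduce t₁ = g(k(0, pair(b, pair(0, pair(k(0, pair(g(b, b), b)), 0)))), b):
1. g(k(0, pair(b, pair(0, pair(k(0, pair(g(b, b), b)), 0)))), b)  →  k(0, pair(b, pair(0, pair(k(0, pair(g(b, b), b)), 0))))   [R6 at ε]
2. k(0, pair(b, pair(0, pair(k(0, pair(g(b, b), b)), 0))))  →  b   [R1 at ε]

Reduce t₂ = k(0, pair(pair(pair(pair(pair(b, g(b, b)), 0), pair(pair(g(0, b), b), pair(0, 0))), pair(b, k(pair(b, 0), pair(pair(pair(b, 0), pair(0, 0)), pair(0, pair(0, 0)))))), b)):
1. k(0, pair(pair(pair(pair(pair(b, g(b, b)), 0), pair(pair(g(0, b), b), pair(0, 0))), pair(b, k(pair(b, 0), pair(pair(pair(b, 0), pair(0, 0)), pair(0, pair(0, 0)))))), b))  →  pair(pair(pair(pair(b, g(b, b)), 0), pair(pair(g(0, b), b), pair(0, 0))), pair(b, k(pair(b, 0), pair(pair(pair(b, 0), pair(0, 0)), pair(0, pair(0, 0))))))   [R1 at ε]
2. pair(pair(pair(pair(b, g(b, b)), 0), pair(pair(g(0, b), b), pair(0, 0))), pair(b, k(pair(b, 0), pair(pair(pair(b, 0), pair(0, 0)), pair(0, pair(0, 0))))))  →  pair(pair(pair(pair(b, b), 0), pair(pair(g(0, b), b), pair(0, 0))), pair(b, k(pair(b, 0), pair(pair(pair(b, 0), pair(0, 0)), pair(0, pair(0, 0))))))   [R6 at 1.1.1.2]
3. pair(pair(pair(pair(b, b), 0), pair(pair(g(0, b), b), pair(0, 0))), pair(b, k(pair(b, 0), pair(pair(pair(b, 0), pair(0, 0)), pair(0, pair(0, 0))))))  →  pair(pair(pair(pair(b, b), 0), pair(pair(0, b), pair(0, 0))), pair(b, k(pair(b, 0), pair(pair(pair(b, 0), pair(0, 0)), pair(0, pair(0, 0))))))   [R6 at 1.2.1.1]
4. pair(pair(pair(pair(b, b), 0), pair(pair(0, b), pair(0, 0))), pair(b, k(pair(b, 0), pair(pair(pair(b, 0), pair(0, 0)), pair(0, pair(0, 0))))))  →  pair(pair(pair(pair(b, b), 0), pair(pair(0, b), pair(0, 0))), pair(b, pair(pair(b, 0), pair(0, 0))))   [R1 at 2.2]

no — NF(t₁) = b, NF(t₂) = pair(pair(pair(pair(b, b), 0), pair(pair(0, b), pair(0, 0))), pair(b, pair(pair(b, 0), pair(0, 0))))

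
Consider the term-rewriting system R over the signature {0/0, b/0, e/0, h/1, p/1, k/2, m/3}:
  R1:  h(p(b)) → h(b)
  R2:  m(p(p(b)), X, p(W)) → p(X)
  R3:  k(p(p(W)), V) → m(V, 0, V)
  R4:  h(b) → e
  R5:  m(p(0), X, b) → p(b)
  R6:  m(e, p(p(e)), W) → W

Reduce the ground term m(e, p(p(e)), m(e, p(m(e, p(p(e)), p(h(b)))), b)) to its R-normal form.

1. m(e, p(p(e)), m(e, p(m(e, p(p(e)), p(h(b)))), b))  →  m(e, p(m(e, p(p(e)), p(h(b)))), b)   [R6 at ε]
2. m(e, p(m(e, p(p(e)), p(h(b)))), b)  →  m(e, p(p(h(b))), b)   [R6 at 2.1]
3. m(e, p(p(h(b))), b)  →  m(e, p(p(e)), b)   [R4 at 2.1.1]
4. m(e, p(p(e)), b)  →  b   [R6 at ε]

b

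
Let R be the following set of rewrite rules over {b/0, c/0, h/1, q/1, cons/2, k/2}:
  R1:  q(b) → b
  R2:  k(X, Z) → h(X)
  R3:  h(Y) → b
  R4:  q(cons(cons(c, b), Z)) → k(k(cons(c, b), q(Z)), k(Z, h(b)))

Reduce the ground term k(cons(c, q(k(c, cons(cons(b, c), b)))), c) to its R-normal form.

b

1. k(cons(c, q(k(c, cons(cons(b, c), b)))), c)  →  h(cons(c, q(k(c, cons(cons(b, c), b)))))   [R2 at ε]
2. h(cons(c, q(k(c, cons(cons(b, c), b)))))  →  b   [R3 at ε]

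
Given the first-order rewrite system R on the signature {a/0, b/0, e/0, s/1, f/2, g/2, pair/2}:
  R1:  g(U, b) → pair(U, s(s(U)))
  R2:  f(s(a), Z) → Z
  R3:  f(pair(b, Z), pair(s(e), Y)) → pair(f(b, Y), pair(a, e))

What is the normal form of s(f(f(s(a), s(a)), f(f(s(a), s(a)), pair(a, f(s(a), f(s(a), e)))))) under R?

s(pair(a, e))

1. s(f(f(s(a), s(a)), f(f(s(a), s(a)), pair(a, f(s(a), f(s(a), e))))))  →  s(f(s(a), f(f(s(a), s(a)), pair(a, f(s(a), f(s(a), e))))))   [R2 at 1.1]
2. s(f(s(a), f(f(s(a), s(a)), pair(a, f(s(a), f(s(a), e))))))  →  s(f(f(s(a), s(a)), pair(a, f(s(a), f(s(a), e)))))   [R2 at 1]
3. s(f(f(s(a), s(a)), pair(a, f(s(a), f(s(a), e)))))  →  s(f(s(a), pair(a, f(s(a), f(s(a), e)))))   [R2 at 1.1]
4. s(f(s(a), pair(a, f(s(a), f(s(a), e)))))  →  s(pair(a, f(s(a), f(s(a), e))))   [R2 at 1]
5. s(pair(a, f(s(a), f(s(a), e))))  →  s(pair(a, f(s(a), e)))   [R2 at 1.2]
6. s(pair(a, f(s(a), e)))  →  s(pair(a, e))   [R2 at 1.2]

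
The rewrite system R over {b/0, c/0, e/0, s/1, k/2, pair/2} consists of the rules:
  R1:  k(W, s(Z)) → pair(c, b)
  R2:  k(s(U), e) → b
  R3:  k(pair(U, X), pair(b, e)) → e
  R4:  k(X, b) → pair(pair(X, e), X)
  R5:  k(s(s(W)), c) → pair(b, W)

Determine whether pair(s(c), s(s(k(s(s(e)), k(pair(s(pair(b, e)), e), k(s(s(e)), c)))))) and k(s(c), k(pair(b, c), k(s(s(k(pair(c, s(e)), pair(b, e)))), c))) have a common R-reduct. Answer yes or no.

no — NF(t₁) = pair(s(c), s(s(b))), NF(t₂) = b

Reduce t₁ = pair(s(c), s(s(k(s(s(e)), k(pair(s(pair(b, e)), e), k(s(s(e)), c)))))):
1. pair(s(c), s(s(k(s(s(e)), k(pair(s(pair(b, e)), e), k(s(s(e)), c))))))  →  pair(s(c), s(s(k(s(s(e)), k(pair(s(pair(b, e)), e), pair(b, e))))))   [R5 at 2.1.1.2.2]
2. pair(s(c), s(s(k(s(s(e)), k(pair(s(pair(b, e)), e), pair(b, e))))))  →  pair(s(c), s(s(k(s(s(e)), e))))   [R3 at 2.1.1.2]
3. pair(s(c), s(s(k(s(s(e)), e))))  →  pair(s(c), s(s(b)))   [R2 at 2.1.1]

Reduce t₂ = k(s(c), k(pair(b, c), k(s(s(k(pair(c, s(e)), pair(b, e)))), c))):
1. k(s(c), k(pair(b, c), k(s(s(k(pair(c, s(e)), pair(b, e)))), c)))  →  k(s(c), k(pair(b, c), pair(b, k(pair(c, s(e)), pair(b, e)))))   [R5 at 2.2]
2. k(s(c), k(pair(b, c), pair(b, k(pair(c, s(e)), pair(b, e)))))  →  k(s(c), k(pair(b, c), pair(b, e)))   [R3 at 2.2.2]
3. k(s(c), k(pair(b, c), pair(b, e)))  →  k(s(c), e)   [R3 at 2]
4. k(s(c), e)  →  b   [R2 at ε]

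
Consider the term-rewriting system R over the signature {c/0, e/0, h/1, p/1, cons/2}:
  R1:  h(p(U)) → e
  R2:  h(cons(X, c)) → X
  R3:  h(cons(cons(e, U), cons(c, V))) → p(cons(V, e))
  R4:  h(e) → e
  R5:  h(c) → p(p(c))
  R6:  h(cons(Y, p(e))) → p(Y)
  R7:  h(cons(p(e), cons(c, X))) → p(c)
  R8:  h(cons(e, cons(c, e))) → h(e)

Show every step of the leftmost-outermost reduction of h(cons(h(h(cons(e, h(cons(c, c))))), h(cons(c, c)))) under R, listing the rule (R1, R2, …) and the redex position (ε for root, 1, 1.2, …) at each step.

e

1. h(cons(h(h(cons(e, h(cons(c, c))))), h(cons(c, c))))  →  h(cons(h(h(cons(e, c))), h(cons(c, c))))   [R2 at 1.1.1.1.2]
2. h(cons(h(h(cons(e, c))), h(cons(c, c))))  →  h(cons(h(e), h(cons(c, c))))   [R2 at 1.1.1]
3. h(cons(h(e), h(cons(c, c))))  →  h(cons(e, h(cons(c, c))))   [R4 at 1.1]
4. h(cons(e, h(cons(c, c))))  →  h(cons(e, c))   [R2 at 1.2]
5. h(cons(e, c))  →  e   [R2 at ε]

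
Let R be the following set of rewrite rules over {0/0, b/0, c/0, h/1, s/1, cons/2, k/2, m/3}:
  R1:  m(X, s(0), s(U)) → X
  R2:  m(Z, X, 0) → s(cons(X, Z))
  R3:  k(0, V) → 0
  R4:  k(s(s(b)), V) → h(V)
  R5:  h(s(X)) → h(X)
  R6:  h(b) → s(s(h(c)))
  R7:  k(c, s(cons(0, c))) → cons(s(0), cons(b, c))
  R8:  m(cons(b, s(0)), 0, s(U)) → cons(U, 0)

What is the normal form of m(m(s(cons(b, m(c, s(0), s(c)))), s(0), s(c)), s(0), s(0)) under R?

s(cons(b, c))

1. m(m(s(cons(b, m(c, s(0), s(c)))), s(0), s(c)), s(0), s(0))  →  m(s(cons(b, m(c, s(0), s(c)))), s(0), s(c))   [R1 at ε]
2. m(s(cons(b, m(c, s(0), s(c)))), s(0), s(c))  →  s(cons(b, m(c, s(0), s(c))))   [R1 at ε]
3. s(cons(b, m(c, s(0), s(c))))  →  s(cons(b, c))   [R1 at 1.2]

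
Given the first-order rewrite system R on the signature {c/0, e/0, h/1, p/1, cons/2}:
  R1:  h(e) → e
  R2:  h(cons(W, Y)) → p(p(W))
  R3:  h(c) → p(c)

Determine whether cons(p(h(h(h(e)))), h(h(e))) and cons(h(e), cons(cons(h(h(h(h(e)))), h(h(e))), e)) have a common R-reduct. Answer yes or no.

Reduce t₁ = cons(p(h(h(h(e)))), h(h(e))):
1. cons(p(h(h(h(e)))), h(h(e)))  →  cons(p(h(h(e))), h(h(e)))   [R1 at 1.1.1.1]
2. cons(p(h(h(e))), h(h(e)))  →  cons(p(h(e)), h(h(e)))   [R1 at 1.1.1]
3. cons(p(h(e)), h(h(e)))  →  cons(p(e), h(h(e)))   [R1 at 1.1]
4. cons(p(e), h(h(e)))  →  cons(p(e), h(e))   [R1 at 2.1]
5. cons(p(e), h(e))  →  cons(p(e), e)   [R1 at 2]

Reduce t₂ = cons(h(e), cons(cons(h(h(h(h(e)))), h(h(e))), e)):
1. cons(h(e), cons(cons(h(h(h(h(e)))), h(h(e))), e))  →  cons(e, cons(cons(h(h(h(h(e)))), h(h(e))), e))   [R1 at 1]
2. cons(e, cons(cons(h(h(h(h(e)))), h(h(e))), e))  →  cons(e, cons(cons(h(h(h(e))), h(h(e))), e))   [R1 at 2.1.1.1.1.1]
3. cons(e, cons(cons(h(h(h(e))), h(h(e))), e))  →  cons(e, cons(cons(h(h(e)), h(h(e))), e))   [R1 at 2.1.1.1.1]
4. cons(e, cons(cons(h(h(e)), h(h(e))), e))  →  cons(e, cons(cons(h(e), h(h(e))), e))   [R1 at 2.1.1.1]
5. cons(e, cons(cons(h(e), h(h(e))), e))  →  cons(e, cons(cons(e, h(h(e))), e))   [R1 at 2.1.1]
6. cons(e, cons(cons(e, h(h(e))), e))  →  cons(e, cons(cons(e, h(e)), e))   [R1 at 2.1.2.1]
7. cons(e, cons(cons(e, h(e)), e))  →  cons(e, cons(cons(e, e), e))   [R1 at 2.1.2]

no — NF(t₁) = cons(p(e), e), NF(t₂) = cons(e, cons(cons(e, e), e))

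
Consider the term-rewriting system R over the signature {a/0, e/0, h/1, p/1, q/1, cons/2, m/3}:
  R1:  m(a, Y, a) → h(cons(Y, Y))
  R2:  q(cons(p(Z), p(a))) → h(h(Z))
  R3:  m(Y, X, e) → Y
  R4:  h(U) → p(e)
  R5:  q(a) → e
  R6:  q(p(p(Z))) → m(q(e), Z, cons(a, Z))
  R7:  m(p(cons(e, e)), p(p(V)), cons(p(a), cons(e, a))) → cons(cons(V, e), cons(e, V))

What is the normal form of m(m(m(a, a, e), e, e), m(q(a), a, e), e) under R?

a

1. m(m(m(a, a, e), e, e), m(q(a), a, e), e)  →  m(m(a, a, e), e, e)   [R3 at ε]
2. m(m(a, a, e), e, e)  →  m(a, a, e)   [R3 at ε]
3. m(a, a, e)  →  a   [R3 at ε]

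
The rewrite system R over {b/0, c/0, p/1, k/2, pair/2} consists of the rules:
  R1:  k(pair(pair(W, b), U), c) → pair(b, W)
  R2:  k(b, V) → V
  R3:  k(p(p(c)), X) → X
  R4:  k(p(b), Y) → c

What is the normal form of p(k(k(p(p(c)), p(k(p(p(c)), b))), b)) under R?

1. p(k(k(p(p(c)), p(k(p(p(c)), b))), b))  →  p(k(p(k(p(p(c)), b)), b))   [R3 at 1.1]
2. p(k(p(k(p(p(c)), b)), b))  →  p(k(p(b), b))   [R3 at 1.1.1]
3. p(k(p(b), b))  →  p(c)   [R4 at 1]

p(c)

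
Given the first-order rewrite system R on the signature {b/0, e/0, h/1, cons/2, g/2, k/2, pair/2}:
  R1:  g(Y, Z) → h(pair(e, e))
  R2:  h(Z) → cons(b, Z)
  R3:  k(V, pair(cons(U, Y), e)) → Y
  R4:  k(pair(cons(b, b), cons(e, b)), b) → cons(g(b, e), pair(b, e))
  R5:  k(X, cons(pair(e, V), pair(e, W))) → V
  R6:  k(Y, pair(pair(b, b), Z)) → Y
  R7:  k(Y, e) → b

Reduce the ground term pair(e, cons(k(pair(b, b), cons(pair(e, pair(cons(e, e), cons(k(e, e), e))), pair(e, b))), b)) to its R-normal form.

1. pair(e, cons(k(pair(b, b), cons(pair(e, pair(cons(e, e), cons(k(e, e), e))), pair(e, b))), b))  →  pair(e, cons(pair(cons(e, e), cons(k(e, e), e)), b))   [R5 at 2.1]
2. pair(e, cons(pair(cons(e, e), cons(k(e, e), e)), b))  →  pair(e, cons(pair(cons(e, e), cons(b, e)), b))   [R7 at 2.1.2.1]

pair(e, cons(pair(cons(e, e), cons(b, e)), b))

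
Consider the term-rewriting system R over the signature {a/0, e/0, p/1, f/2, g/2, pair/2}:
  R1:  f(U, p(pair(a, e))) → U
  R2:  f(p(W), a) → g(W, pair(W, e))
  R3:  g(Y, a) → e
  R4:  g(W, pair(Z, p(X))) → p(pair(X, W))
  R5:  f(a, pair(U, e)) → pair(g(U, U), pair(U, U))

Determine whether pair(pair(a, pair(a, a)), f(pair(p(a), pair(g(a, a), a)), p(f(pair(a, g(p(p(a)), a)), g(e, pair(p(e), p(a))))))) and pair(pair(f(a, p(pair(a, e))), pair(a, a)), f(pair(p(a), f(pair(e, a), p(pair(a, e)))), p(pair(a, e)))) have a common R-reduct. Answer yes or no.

Reduce t₁ = pair(pair(a, pair(a, a)), f(pair(p(a), pair(g(a, a), a)), p(f(pair(a, g(p(p(a)), a)), g(e, pair(p(e), p(a))))))):
1. pair(pair(a, pair(a, a)), f(pair(p(a), pair(g(a, a), a)), p(f(pair(a, g(p(p(a)), a)), g(e, pair(p(e), p(a)))))))  →  pair(pair(a, pair(a, a)), f(pair(p(a), pair(e, a)), p(f(pair(a, g(p(p(a)), a)), g(e, pair(p(e), p(a)))))))   [R3 at 2.1.2.1]
2. pair(pair(a, pair(a, a)), f(pair(p(a), pair(e, a)), p(f(pair(a, g(p(p(a)), a)), g(e, pair(p(e), p(a)))))))  →  pair(pair(a, pair(a, a)), f(pair(p(a), pair(e, a)), p(f(pair(a, e), g(e, pair(p(e), p(a)))))))   [R3 at 2.2.1.1.2]
3. pair(pair(a, pair(a, a)), f(pair(p(a), pair(e, a)), p(f(pair(a, e), g(e, pair(p(e), p(a)))))))  →  pair(pair(a, pair(a, a)), f(pair(p(a), pair(e, a)), p(f(pair(a, e), p(pair(a, e))))))   [R4 at 2.2.1.2]
4. pair(pair(a, pair(a, a)), f(pair(p(a), pair(e, a)), p(f(pair(a, e), p(pair(a, e))))))  →  pair(pair(a, pair(a, a)), f(pair(p(a), pair(e, a)), p(pair(a, e))))   [R1 at 2.2.1]
5. pair(pair(a, pair(a, a)), f(pair(p(a), pair(e, a)), p(pair(a, e))))  →  pair(pair(a, pair(a, a)), pair(p(a), pair(e, a)))   [R1 at 2]

Reduce t₂ = pair(pair(f(a, p(pair(a, e))), pair(a, a)), f(pair(p(a), f(pair(e, a), p(pair(a, e)))), p(pair(a, e)))):
1. pair(pair(f(a, p(pair(a, e))), pair(a, a)), f(pair(p(a), f(pair(e, a), p(pair(a, e)))), p(pair(a, e))))  →  pair(pair(a, pair(a, a)), f(pair(p(a), f(pair(e, a), p(pair(a, e)))), p(pair(a, e))))   [R1 at 1.1]
2. pair(pair(a, pair(a, a)), f(pair(p(a), f(pair(e, a), p(pair(a, e)))), p(pair(a, e))))  →  pair(pair(a, pair(a, a)), pair(p(a), f(pair(e, a), p(pair(a, e)))))   [R1 at 2]
3. pair(pair(a, pair(a, a)), pair(p(a), f(pair(e, a), p(pair(a, e)))))  →  pair(pair(a, pair(a, a)), pair(p(a), pair(e, a)))   [R1 at 2.2]

yes — NF(t₁) = pair(pair(a, pair(a, a)), pair(p(a), pair(e, a))), NF(t₂) = pair(pair(a, pair(a, a)), pair(p(a), pair(e, a)))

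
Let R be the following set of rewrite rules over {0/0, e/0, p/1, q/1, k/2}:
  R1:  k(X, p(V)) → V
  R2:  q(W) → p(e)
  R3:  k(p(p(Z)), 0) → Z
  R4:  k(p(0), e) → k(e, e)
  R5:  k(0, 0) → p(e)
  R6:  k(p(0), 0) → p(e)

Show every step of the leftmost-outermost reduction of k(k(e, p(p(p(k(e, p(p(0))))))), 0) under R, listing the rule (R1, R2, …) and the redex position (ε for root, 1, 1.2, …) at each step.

p(0)

1. k(k(e, p(p(p(k(e, p(p(0))))))), 0)  →  k(p(p(k(e, p(p(0))))), 0)   [R1 at 1]
2. k(p(p(k(e, p(p(0))))), 0)  →  k(e, p(p(0)))   [R3 at ε]
3. k(e, p(p(0)))  →  p(0)   [R1 at ε]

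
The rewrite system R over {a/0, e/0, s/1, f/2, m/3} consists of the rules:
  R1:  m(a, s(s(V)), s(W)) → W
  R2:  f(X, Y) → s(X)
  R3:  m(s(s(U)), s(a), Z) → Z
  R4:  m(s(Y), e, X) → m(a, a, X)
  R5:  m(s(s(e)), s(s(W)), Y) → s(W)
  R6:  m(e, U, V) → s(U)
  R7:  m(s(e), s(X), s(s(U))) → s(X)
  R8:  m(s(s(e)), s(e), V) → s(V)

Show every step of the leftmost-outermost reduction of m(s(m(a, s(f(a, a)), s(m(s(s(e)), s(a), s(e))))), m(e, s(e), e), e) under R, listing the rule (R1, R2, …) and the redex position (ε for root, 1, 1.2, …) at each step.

1. m(s(m(a, s(f(a, a)), s(m(s(s(e)), s(a), s(e))))), m(e, s(e), e), e)  →  m(s(m(a, s(s(a)), s(m(s(s(e)), s(a), s(e))))), m(e, s(e), e), e)   [R2 at 1.1.2.1]
2. m(s(m(a, s(s(a)), s(m(s(s(e)), s(a), s(e))))), m(e, s(e), e), e)  →  m(s(m(s(s(e)), s(a), s(e))), m(e, s(e), e), e)   [R1 at 1.1]
3. m(s(m(s(s(e)), s(a), s(e))), m(e, s(e), e), e)  →  m(s(s(e)), m(e, s(e), e), e)   [R3 at 1.1]
4. m(s(s(e)), m(e, s(e), e), e)  →  m(s(s(e)), s(s(e)), e)   [R6 at 2]
5. m(s(s(e)), s(s(e)), e)  →  s(e)   [R5 at ε]

s(e)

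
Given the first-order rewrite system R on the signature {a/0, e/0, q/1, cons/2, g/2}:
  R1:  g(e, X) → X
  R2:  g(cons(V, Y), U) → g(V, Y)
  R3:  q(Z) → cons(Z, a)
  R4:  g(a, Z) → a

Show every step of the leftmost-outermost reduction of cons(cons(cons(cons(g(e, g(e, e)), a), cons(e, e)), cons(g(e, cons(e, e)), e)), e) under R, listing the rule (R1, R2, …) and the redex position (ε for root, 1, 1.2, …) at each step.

1. cons(cons(cons(cons(g(e, g(e, e)), a), cons(e, e)), cons(g(e, cons(e, e)), e)), e)  →  cons(cons(cons(cons(g(e, e), a), cons(e, e)), cons(g(e, cons(e, e)), e)), e)   [R1 at 1.1.1.1]
2. cons(cons(cons(cons(g(e, e), a), cons(e, e)), cons(g(e, cons(e, e)), e)), e)  →  cons(cons(cons(cons(e, a), cons(e, e)), cons(g(e, cons(e, e)), e)), e)   [R1 at 1.1.1.1]
3. cons(cons(cons(cons(e, a), cons(e, e)), cons(g(e, cons(e, e)), e)), e)  →  cons(cons(cons(cons(e, a), cons(e, e)), cons(cons(e, e), e)), e)   [R1 at 1.2.1]

cons(cons(cons(cons(e, a), cons(e, e)), cons(cons(e, e), e)), e)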